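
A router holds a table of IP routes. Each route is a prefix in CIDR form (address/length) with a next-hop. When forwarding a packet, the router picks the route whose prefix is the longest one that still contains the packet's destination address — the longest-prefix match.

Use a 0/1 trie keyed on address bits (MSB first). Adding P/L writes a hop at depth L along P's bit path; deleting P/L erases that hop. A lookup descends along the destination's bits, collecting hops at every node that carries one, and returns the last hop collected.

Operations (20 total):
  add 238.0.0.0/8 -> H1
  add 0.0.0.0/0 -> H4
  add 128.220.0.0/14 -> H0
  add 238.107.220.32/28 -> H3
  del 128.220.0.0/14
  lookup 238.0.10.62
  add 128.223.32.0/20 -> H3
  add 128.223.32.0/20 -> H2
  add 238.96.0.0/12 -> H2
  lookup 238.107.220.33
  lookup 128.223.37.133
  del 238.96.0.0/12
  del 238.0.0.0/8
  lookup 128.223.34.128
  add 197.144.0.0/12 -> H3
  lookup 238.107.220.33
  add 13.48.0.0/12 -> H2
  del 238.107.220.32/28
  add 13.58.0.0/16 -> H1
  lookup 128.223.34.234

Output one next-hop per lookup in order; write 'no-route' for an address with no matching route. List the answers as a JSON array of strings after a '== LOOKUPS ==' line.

Process each operation:
  add 238.0.0.0/8 -> H1 at depth 8
  add 0.0.0.0/0 -> H4 at depth 0
  add 128.220.0.0/14 -> H0 at depth 14
  add 238.107.220.32/28 -> H3 at depth 28
  - 128.220.0.0/14 clear@14
  ? 238.0.10.62  path d0:H4→d1:-→d2:-→d3:-→d4:-→d5:-→d6:-→d7:-→d8:H1→d9:-  best=H1
  add 128.223.32.0/20 -> H3 at depth 20
  add 128.223.32.0/20 -> H2 at depth 20
  add 238.96.0.0/12 -> H2 at depth 12
  ? 238.107.220.33  path d0:H4→d1:-→d2:-→d3:-→d4:-→d5:-→d6:-→d7:-→d8:H1→d9:-→d10:-→d11:-→d12:H2→d13:-→d14:-→d15:-→d16:-→d17:-→d18:-→d19:-→d20:-→d21:-→d22:-→d23:-→d24:-→d25:-→d26:-→d27:-→d28:H3  best=H3
  ? 128.223.37.133  path d0:H4→d1:-→d2:-→d3:-→d4:-→d5:-→d6:-→d7:-→d8:-→d9:-→d10:-→d11:-→d12:-→d13:-→d14:-→d15:-→d16:-→d17:-→d18:-→d19:-→d20:H2  best=H2
  - 238.96.0.0/12 clear@12
  - 238.0.0.0/8 clear@8
  ? 128.223.34.128  path d0:H4→d1:-→d2:-→d3:-→d4:-→d5:-→d6:-→d7:-→d8:-→d9:-→d10:-→d11:-→d12:-→d13:-→d14:-→d15:-→d16:-→d17:-→d18:-→d19:-→d20:H2  best=H2
  add 197.144.0.0/12 -> H3 at depth 12
  ? 238.107.220.33  path d0:H4→d1:-→d2:-→d3:-→d4:-→d5:-→d6:-→d7:-→d8:-→d9:-→d10:-→d11:-→d12:-→d13:-→d14:-→d15:-→d16:-→d17:-→d18:-→d19:-→d20:-→d21:-→d22:-→d23:-→d24:-→d25:-→d26:-→d27:-→d28:H3  best=H3
  add 13.48.0.0/12 -> H2 at depth 12
  - 238.107.220.32/28 clear@28
  add 13.58.0.0/16 -> H1 at depth 16
  ? 128.223.34.234  path d0:H4→d1:-→d2:-→d3:-→d4:-→d5:-→d6:-→d7:-→d8:-→d9:-→d10:-→d11:-→d12:-→d13:-→d14:-→d15:-→d16:-→d17:-→d18:-→d19:-→d20:H2  best=H2

== LOOKUPS ==
["H1","H3","H2","H2","H3","H2"]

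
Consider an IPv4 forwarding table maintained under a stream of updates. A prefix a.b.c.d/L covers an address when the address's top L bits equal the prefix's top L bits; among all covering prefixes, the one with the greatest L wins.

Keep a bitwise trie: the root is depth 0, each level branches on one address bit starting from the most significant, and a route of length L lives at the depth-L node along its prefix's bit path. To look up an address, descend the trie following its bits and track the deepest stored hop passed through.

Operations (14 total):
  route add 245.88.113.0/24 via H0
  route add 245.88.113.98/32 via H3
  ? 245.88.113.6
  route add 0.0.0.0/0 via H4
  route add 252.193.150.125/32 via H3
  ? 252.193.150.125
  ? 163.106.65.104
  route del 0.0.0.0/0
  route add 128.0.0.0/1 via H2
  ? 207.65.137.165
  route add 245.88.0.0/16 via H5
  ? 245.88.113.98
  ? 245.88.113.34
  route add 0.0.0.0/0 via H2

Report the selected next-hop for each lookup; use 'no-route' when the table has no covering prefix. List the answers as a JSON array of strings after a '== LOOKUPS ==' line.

Apply in order:
  add 245.88.113.0/24 -> H0 at depth 24
  add 245.88.113.98/32 -> H3 at depth 32
  ? 245.88.113.6  path d0:-→d1:-→d2:-→d3:-→d4:-→d5:-→d6:-→d7:-→d8:-→d9:-→d10:-→d11:-→d12:-→d13:-→d14:-→d15:-→d16:-→d17:-→d18:-→d19:-→d20:-→d21:-→d22:-→d23:-→d24:H0→d25:-  best=H0
  add 0.0.0.0/0 -> H4 at depth 0
  add 252.193.150.125/32 -> H3 at depth 32
  ? 252.193.150.125  path d0:H4→d1:-→d2:-→d3:-→d4:-→d5:-→d6:-→d7:-→d8:-→d9:-→d10:-→d11:-→d12:-→d13:-→d14:-→d15:-→d16:-→d17:-→d18:-→d19:-→d20:-→d21:-→d22:-→d23:-→d24:-→d25:-→d26:-→d27:-→d28:-→d29:-→d30:-→d31:-→d32:H3  best=H3
  ? 163.106.65.104  path d0:H4→d1:-  best=H4
  del 0.0.0.0/0 (clear depth 0)
  add 128.0.0.0/1 -> H2 at depth 1
  ? 207.65.137.165  path d0:-→d1:H2→d2:-  best=H2
  add 245.88.0.0/16 -> H5 at depth 16
  ? 245.88.113.98  path d0:-→d1:H2→d2:-→d3:-→d4:-→d5:-→d6:-→d7:-→d8:-→d9:-→d10:-→d11:-→d12:-→d13:-→d14:-→d15:-→d16:H5→d17:-→d18:-→d19:-→d20:-→d21:-→d22:-→d23:-→d24:H0→d25:-→d26:-→d27:-→d28:-→d29:-→d30:-→d31:-→d32:H3  best=H3
  ? 245.88.113.34  path d0:-→d1:H2→d2:-→d3:-→d4:-→d5:-→d6:-→d7:-→d8:-→d9:-→d10:-→d11:-→d12:-→d13:-→d14:-→d15:-→d16:H5→d17:-→d18:-→d19:-→d20:-→d21:-→d22:-→d23:-→d24:H0→d25:-  best=H0
  add 0.0.0.0/0 -> H2 at depth 0

== LOOKUPS ==
["H0","H3","H4","H2","H3","H0"]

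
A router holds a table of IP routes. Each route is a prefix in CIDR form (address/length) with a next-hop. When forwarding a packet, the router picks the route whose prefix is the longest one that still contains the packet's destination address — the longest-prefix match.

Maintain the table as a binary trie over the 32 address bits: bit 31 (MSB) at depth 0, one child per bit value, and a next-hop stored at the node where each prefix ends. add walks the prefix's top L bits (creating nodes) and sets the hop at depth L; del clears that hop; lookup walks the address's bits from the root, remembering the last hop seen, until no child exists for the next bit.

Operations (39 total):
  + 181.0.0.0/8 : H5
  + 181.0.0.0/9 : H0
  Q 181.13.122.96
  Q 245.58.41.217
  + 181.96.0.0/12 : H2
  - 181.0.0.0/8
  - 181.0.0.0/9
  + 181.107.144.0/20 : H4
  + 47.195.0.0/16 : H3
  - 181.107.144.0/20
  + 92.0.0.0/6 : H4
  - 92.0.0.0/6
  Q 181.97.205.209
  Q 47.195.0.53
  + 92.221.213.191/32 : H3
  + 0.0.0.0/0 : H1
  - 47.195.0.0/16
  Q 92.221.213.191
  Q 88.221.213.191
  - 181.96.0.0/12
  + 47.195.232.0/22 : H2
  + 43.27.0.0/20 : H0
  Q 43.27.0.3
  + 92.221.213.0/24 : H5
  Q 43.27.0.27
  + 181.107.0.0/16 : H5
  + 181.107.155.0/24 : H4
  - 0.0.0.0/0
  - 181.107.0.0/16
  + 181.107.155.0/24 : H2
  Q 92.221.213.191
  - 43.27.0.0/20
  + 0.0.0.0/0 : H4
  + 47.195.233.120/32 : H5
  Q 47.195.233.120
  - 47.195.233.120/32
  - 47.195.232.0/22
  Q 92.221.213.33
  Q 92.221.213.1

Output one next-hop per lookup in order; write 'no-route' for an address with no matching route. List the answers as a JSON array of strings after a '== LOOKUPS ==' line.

Process each operation:
  + 181.0.0.0/8 (H5) depth=8
  + 181.0.0.0/9 (H0) depth=9
  lookup 181.13.122.96: bits 101101010 walk d0:-→d1:-→d2:-→d3:-→d4:-→d5:-→d6:-→d7:-→d8:H5→d9:H0 -> H0
  lookup 245.58.41.217: bits 1 walk d0:-→d1:- -> no-route
  + 181.96.0.0/12 (H2) depth=12
  - 181.0.0.0/8 clear@8
  - 181.0.0.0/9 clear@9
  + 181.107.144.0/20 (H4) depth=20
  + 47.195.0.0/16 (H3) depth=16
  - 181.107.144.0/20 clear@20
  + 92.0.0.0/6 (H4) depth=6
  - 92.0.0.0/6 clear@6
  lookup 181.97.205.209: bits 101101010110 walk d0:-→d1:-→d2:-→d3:-→d4:-→d5:-→d6:-→d7:-→d8:-→d9:-→d10:-→d11:-→d12:H2 -> H2
  lookup 47.195.0.53: bits 0010111111000011 walk d0:-→d1:-→d2:-→d3:-→d4:-→d5:-→d6:-→d7:-→d8:-→d9:-→d10:-→d11:-→d12:-→d13:-→d14:-→d15:-→d16:H3 -> H3
  + 92.221.213.191/32 (H3) depth=32
  + 0.0.0.0/0 (H1) depth=0
  - 47.195.0.0/16 clear@16
  lookup 92.221.213.191: bits 01011100110111011101010110111111 walk d0:H1→d1:-→d2:-→d3:-→d4:-→d5:-→d6:-→d7:-→d8:-→d9:-→d10:-→d11:-→d12:-→d13:-→d14:-→d15:-→d16:-→d17:-→d18:-→d19:-→d20:-→d21:-→d22:-→d23:-→d24:-→d25:-→d26:-→d27:-→d28:-→d29:-→d30:-→d31:-→d32:H3 -> H3
  lookup 88.221.213.191: bits 01011 walk d0:H1→d1:-→d2:-→d3:-→d4:-→d5:- -> H1
  - 181.96.0.0/12 clear@12
  + 47.195.232.0/22 (H2) depth=22
  + 43.27.0.0/20 (H0) depth=20
  lookup 43.27.0.3: bits 00101011000110110000 walk d0:H1→d1:-→d2:-→d3:-→d4:-→d5:-→d6:-→d7:-→d8:-→d9:-→d10:-→d11:-→d12:-→d13:-→d14:-→d15:-→d16:-→d17:-→d18:-→d19:-→d20:H0 -> H0
  + 92.221.213.0/24 (H5) depth=24
  lookup 43.27.0.27: bits 00101011000110110000 walk d0:H1→d1:-→d2:-→d3:-→d4:-→d5:-→d6:-→d7:-→d8:-→d9:-→d10:-→d11:-→d12:-→d13:-→d14:-→d15:-→d16:-→d17:-→d18:-→d19:-→d20:H0 -> H0
  + 181.107.0.0/16 (H5) depth=16
  + 181.107.155.0/24 (H4) depth=24
  - 0.0.0.0/0 clear@0
  - 181.107.0.0/16 clear@16
  + 181.107.155.0/24 (H2) depth=24
  lookup 92.221.213.191: bits 01011100110111011101010110111111 walk d0:-→d1:-→d2:-→d3:-→d4:-→d5:-→d6:-→d7:-→d8:-→d9:-→d10:-→d11:-→d12:-→d13:-→d14:-→d15:-→d16:-→d17:-→d18:-→d19:-→d20:-→d21:-→d22:-→d23:-→d24:H5→d25:-→d26:-→d27:-→d28:-→d29:-→d30:-→d31:-→d32:H3 -> H3
  - 43.27.0.0/20 clear@20
  + 0.0.0.0/0 (H4) depth=0
  + 47.195.233.120/32 (H5) depth=32
  lookup 47.195.233.120: bits 00101111110000111110100101111000 walk d0:H4→d1:-→d2:-→d3:-→d4:-→d5:-→d6:-→d7:-→d8:-→d9:-→d10:-→d11:-→d12:-→d13:-→d14:-→d15:-→d16:-→d17:-→d18:-→d19:-→d20:-→d21:-→d22:H2→d23:-→d24:-→d25:-→d26:-→d27:-→d28:-→d29:-→d30:-→d31:-→d32:H5 -> H5
  - 47.195.233.120/32 clear@32
  - 47.195.232.0/22 clear@22
  lookup 92.221.213.33: bits 010111001101110111010101 walk d0:H4→d1:-→d2:-→d3:-→d4:-→d5:-→d6:-→d7:-→d8:-→d9:-→d10:-→d11:-→d12:-→d13:-→d14:-→d15:-→d16:-→d17:-→d18:-→d19:-→d20:-→d21:-→d22:-→d23:-→d24:H5 -> H5
  lookup 92.221.213.1: bits 010111001101110111010101 walk d0:H4→d1:-→d2:-→d3:-→d4:-→d5:-→d6:-→d7:-→d8:-→d9:-→d10:-→d11:-→d12:-→d13:-→d14:-→d15:-→d16:-→d17:-→d18:-→d19:-→d20:-→d21:-→d22:-→d23:-→d24:H5 -> H5

== LOOKUPS ==
["H0","no-route","H2","H3","H3","H1","H0","H0","H3","H5","H5","H5"]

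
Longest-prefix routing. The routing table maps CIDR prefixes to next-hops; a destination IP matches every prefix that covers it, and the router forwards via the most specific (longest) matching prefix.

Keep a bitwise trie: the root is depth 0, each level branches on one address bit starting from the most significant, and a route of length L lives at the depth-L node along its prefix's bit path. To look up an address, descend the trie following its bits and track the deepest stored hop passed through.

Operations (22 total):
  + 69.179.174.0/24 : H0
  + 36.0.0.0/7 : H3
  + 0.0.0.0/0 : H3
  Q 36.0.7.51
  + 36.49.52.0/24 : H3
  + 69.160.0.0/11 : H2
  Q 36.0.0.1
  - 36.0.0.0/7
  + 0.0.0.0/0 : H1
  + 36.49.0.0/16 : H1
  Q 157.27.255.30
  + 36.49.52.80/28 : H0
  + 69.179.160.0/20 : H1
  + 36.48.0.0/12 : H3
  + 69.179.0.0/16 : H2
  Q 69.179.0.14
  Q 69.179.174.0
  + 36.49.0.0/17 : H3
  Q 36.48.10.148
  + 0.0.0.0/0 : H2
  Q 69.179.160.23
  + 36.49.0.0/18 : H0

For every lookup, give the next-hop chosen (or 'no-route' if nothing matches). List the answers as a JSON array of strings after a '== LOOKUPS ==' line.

Process each operation:
  add 69.179.174.0/24 -> H0 at depth 24
  add 36.0.0.0/7 -> H3 at depth 7
  add 0.0.0.0/0 -> H3 at depth 0
  lookup 36.0.7.51: bits 0010010 walk d0:H3→d1:-→d2:-→d3:-→d4:-→d5:-→d6:-→d7:H3 -> H3
  add 36.49.52.0/24 -> H3 at depth 24
  add 69.160.0.0/11 -> H2 at depth 11
  lookup 36.0.0.1: bits 0010010000 walk d0:H3→d1:-→d2:-→d3:-→d4:-→d5:-→d6:-→d7:H3→d8:-→d9:-→d10:- -> H3
  - 36.0.0.0/7 clear@7
  add 0.0.0.0/0 -> H1 at depth 0
  add 36.49.0.0/16 -> H1 at depth 16
  lookup 157.27.255.30: bits ε walk d0:H1 -> H1
  add 36.49.52.80/28 -> H0 at depth 28
  add 69.179.160.0/20 -> H1 at depth 20
  add 36.48.0.0/12 -> H3 at depth 12
  add 69.179.0.0/16 -> H2 at depth 16
  lookup 69.179.0.14: bits 0100010110110011 walk d0:H1→d1:-→d2:-→d3:-→d4:-→d5:-→d6:-→d7:-→d8:-→d9:-→d10:-→d11:H2→d12:-→d13:-→d14:-→d15:-→d16:H2 -> H2
  lookup 69.179.174.0: bits 010001011011001110101110 walk d0:H1→d1:-→d2:-→d3:-→d4:-→d5:-→d6:-→d7:-→d8:-→d9:-→d10:-→d11:H2→d12:-→d13:-→d14:-→d15:-→d16:H2→d17:-→d18:-→d19:-→d20:H1→d21:-→d22:-→d23:-→d24:H0 -> H0
  add 36.49.0.0/17 -> H3 at depth 17
  lookup 36.48.10.148: bits 001001000011000 walk d0:H1→d1:-→d2:-→d3:-→d4:-→d5:-→d6:-→d7:-→d8:-→d9:-→d10:-→d11:-→d12:H3→d13:-→d14:-→d15:- -> H3
  add 0.0.0.0/0 -> H2 at depth 0
  lookup 69.179.160.23: bits 01000101101100111010 walk d0:H2→d1:-→d2:-→d3:-→d4:-→d5:-→d6:-→d7:-→d8:-→d9:-→d10:-→d11:H2→d12:-→d13:-→d14:-→d15:-→d16:H2→d17:-→d18:-→d19:-→d20:H1 -> H1
  add 36.49.0.0/18 -> H0 at depth 18

== LOOKUPS ==
["H3","H3","H1","H2","H0","H3","H1"]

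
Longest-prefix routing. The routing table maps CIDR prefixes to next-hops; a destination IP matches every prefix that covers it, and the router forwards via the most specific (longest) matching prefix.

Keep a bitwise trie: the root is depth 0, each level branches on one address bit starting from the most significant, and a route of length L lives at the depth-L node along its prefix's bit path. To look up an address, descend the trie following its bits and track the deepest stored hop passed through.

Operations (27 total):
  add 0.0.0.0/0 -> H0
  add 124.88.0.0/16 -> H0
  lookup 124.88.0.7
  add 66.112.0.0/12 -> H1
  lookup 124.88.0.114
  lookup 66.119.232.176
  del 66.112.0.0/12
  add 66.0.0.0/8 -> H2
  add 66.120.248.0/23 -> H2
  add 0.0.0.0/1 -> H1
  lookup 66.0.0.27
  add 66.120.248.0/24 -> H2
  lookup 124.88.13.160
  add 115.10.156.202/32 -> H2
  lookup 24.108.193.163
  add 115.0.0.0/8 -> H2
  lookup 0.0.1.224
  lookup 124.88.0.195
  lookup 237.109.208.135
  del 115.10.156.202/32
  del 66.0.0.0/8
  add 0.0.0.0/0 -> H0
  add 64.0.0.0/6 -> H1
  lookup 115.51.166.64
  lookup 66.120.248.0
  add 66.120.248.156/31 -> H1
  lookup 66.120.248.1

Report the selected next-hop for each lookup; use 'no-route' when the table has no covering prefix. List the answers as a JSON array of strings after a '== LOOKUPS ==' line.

Trace:
  + 0.0.0.0/0 (H0) depth=0
  + 124.88.0.0/16 (H0) depth=16
  lookup 124.88.0.7: bits 0111110001011000 walk d0:H0→d1:-→d2:-→d3:-→d4:-→d5:-→d6:-→d7:-→d8:-→d9:-→d10:-→d11:-→d12:-→d13:-→d14:-→d15:-→d16:H0 -> H0
  + 66.112.0.0/12 (H1) depth=12
  lookup 124.88.0.114: bits 0111110001011000 walk d0:H0→d1:-→d2:-→d3:-→d4:-→d5:-→d6:-→d7:-→d8:-→d9:-→d10:-→d11:-→d12:-→d13:-→d14:-→d15:-→d16:H0 -> H0
  lookup 66.119.232.176: bits 010000100111 walk d0:H0→d1:-→d2:-→d3:-→d4:-→d5:-→d6:-→d7:-→d8:-→d9:-→d10:-→d11:-→d12:H1 -> H1
  - 66.112.0.0/12 clear@12
  + 66.0.0.0/8 (H2) depth=8
  + 66.120.248.0/23 (H2) depth=23
  + 0.0.0.0/1 (H1) depth=1
  lookup 66.0.0.27: bits 010000100 walk d0:H0→d1:H1→d2:-→d3:-→d4:-→d5:-→d6:-→d7:-→d8:H2→d9:- -> H2
  + 66.120.248.0/24 (H2) depth=24
  lookup 124.88.13.160: bits 0111110001011000 walk d0:H0→d1:H1→d2:-→d3:-→d4:-→d5:-→d6:-→d7:-→d8:-→d9:-→d10:-→d11:-→d12:-→d13:-→d14:-→d15:-→d16:H0 -> H0
  + 115.10.156.202/32 (H2) depth=32
  lookup 24.108.193.163: bits 0 walk d0:H0→d1:H1 -> H1
  + 115.0.0.0/8 (H2) depth=8
  lookup 0.0.1.224: bits 0 walk d0:H0→d1:H1 -> H1
  lookup 124.88.0.195: bits 0111110001011000 walk d0:H0→d1:H1→d2:-→d3:-→d4:-→d5:-→d6:-→d7:-→d8:-→d9:-→d10:-→d11:-→d12:-→d13:-→d14:-→d15:-→d16:H0 -> H0
  lookup 237.109.208.135: bits ε walk d0:H0 -> H0
  - 115.10.156.202/32 clear@32
  - 66.0.0.0/8 clear@8
  + 0.0.0.0/0 (H0) depth=0
  + 64.0.0.0/6 (H1) depth=6
  lookup 115.51.166.64: bits 0111001100 walk d0:H0→d1:H1→d2:-→d3:-→d4:-→d5:-→d6:-→d7:-→d8:H2→d9:-→d10:- -> H2
  lookup 66.120.248.0: bits 010000100111100011111000 walk d0:H0→d1:H1→d2:-→d3:-→d4:-→d5:-→d6:H1→d7:-→d8:-→d9:-→d10:-→d11:-→d12:-→d13:-→d14:-→d15:-→d16:-→d17:-→d18:-→d19:-→d20:-→d21:-→d22:-→d23:H2→d24:H2 -> H2
  + 66.120.248.156/31 (H1) depth=31
  lookup 66.120.248.1: bits 010000100111100011111000 walk d0:H0→d1:H1→d2:-→d3:-→d4:-→d5:-→d6:H1→d7:-→d8:-→d9:-→d10:-→d11:-→d12:-→d13:-→d14:-→d15:-→d16:-→d17:-→d18:-→d19:-→d20:-→d21:-→d22:-→d23:H2→d24:H2 -> H2

== LOOKUPS ==
["H0","H0","H1","H2","H0","H1","H1","H0","H0","H2","H2","H2"]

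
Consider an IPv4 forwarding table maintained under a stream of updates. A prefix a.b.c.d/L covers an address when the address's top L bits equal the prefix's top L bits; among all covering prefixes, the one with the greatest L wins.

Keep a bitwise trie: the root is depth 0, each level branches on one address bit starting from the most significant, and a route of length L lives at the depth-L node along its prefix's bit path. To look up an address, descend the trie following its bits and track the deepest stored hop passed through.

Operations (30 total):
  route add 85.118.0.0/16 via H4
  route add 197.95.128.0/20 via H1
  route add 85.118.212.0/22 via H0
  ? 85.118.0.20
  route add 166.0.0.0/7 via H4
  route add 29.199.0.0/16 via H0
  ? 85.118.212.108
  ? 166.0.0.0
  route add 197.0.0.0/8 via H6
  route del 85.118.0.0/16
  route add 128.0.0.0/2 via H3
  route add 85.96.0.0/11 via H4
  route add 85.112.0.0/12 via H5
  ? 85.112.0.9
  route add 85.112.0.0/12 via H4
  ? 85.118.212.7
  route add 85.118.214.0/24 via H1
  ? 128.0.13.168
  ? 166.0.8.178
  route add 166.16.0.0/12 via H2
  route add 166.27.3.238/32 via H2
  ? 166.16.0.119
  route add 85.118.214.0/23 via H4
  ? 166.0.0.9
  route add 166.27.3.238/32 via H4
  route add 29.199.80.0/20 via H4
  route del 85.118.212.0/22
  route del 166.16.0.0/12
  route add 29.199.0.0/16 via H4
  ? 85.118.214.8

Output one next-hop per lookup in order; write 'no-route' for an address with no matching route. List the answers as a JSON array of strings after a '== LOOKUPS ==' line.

Apply in order:
  + 85.118.0.0/16 (H4) depth=16
  + 197.95.128.0/20 (H1) depth=20
  + 85.118.212.0/22 (H0) depth=22
  ? 85.118.0.20  path d0:-→d1:-→d2:-→d3:-→d4:-→d5:-→d6:-→d7:-→d8:-→d9:-→d10:-→d11:-→d12:-→d13:-→d14:-→d15:-→d16:H4  best=H4
  + 166.0.0.0/7 (H4) depth=7
  + 29.199.0.0/16 (H0) depth=16
  ? 85.118.212.108  path d0:-→d1:-→d2:-→d3:-→d4:-→d5:-→d6:-→d7:-→d8:-→d9:-→d10:-→d11:-→d12:-→d13:-→d14:-→d15:-→d16:H4→d17:-→d18:-→d19:-→d20:-→d21:-→d22:H0  best=H0
  ? 166.0.0.0  path d0:-→d1:-→d2:-→d3:-→d4:-→d5:-→d6:-→d7:H4  best=H4
  + 197.0.0.0/8 (H6) depth=8
  - 85.118.0.0/16 clear@16
  + 128.0.0.0/2 (H3) depth=2
  + 85.96.0.0/11 (H4) depth=11
  + 85.112.0.0/12 (H5) depth=12
  ? 85.112.0.9  path d0:-→d1:-→d2:-→d3:-→d4:-→d5:-→d6:-→d7:-→d8:-→d9:-→d10:-→d11:H4→d12:H5→d13:-  best=H5
  + 85.112.0.0/12 (H4) depth=12
  ? 85.118.212.7  path d0:-→d1:-→d2:-→d3:-→d4:-→d5:-→d6:-→d7:-→d8:-→d9:-→d10:-→d11:H4→d12:H4→d13:-→d14:-→d15:-→d16:-→d17:-→d18:-→d19:-→d20:-→d21:-→d22:H0  best=H0
  + 85.118.214.0/24 (H1) depth=24
  ? 128.0.13.168  path d0:-→d1:-→d2:H3  best=H3
  ? 166.0.8.178  path d0:-→d1:-→d2:H3→d3:-→d4:-→d5:-→d6:-→d7:H4  best=H4
  + 166.16.0.0/12 (H2) depth=12
  + 166.27.3.238/32 (H2) depth=32
  ? 166.16.0.119  path d0:-→d1:-→d2:H3→d3:-→d4:-→d5:-→d6:-→d7:H4→d8:-→d9:-→d10:-→d11:-→d12:H2  best=H2
  + 85.118.214.0/23 (H4) depth=23
  ? 166.0.0.9  path d0:-→d1:-→d2:H3→d3:-→d4:-→d5:-→d6:-→d7:H4→d8:-→d9:-→d10:-→d11:-  best=H4
  + 166.27.3.238/32 (H4) depth=32
  + 29.199.80.0/20 (H4) depth=20
  - 85.118.212.0/22 clear@22
  - 166.16.0.0/12 clear@12
  + 29.199.0.0/16 (H4) depth=16
  ? 85.118.214.8  path d0:-→d1:-→d2:-→d3:-→d4:-→d5:-→d6:-→d7:-→d8:-→d9:-→d10:-→d11:H4→d12:H4→d13:-→d14:-→d15:-→d16:-→d17:-→d18:-→d19:-→d20:-→d21:-→d22:-→d23:H4→d24:H1  best=H1

== LOOKUPS ==
["H4","H0","H4","H5","H0","H3","H4","H2","H4","H1"]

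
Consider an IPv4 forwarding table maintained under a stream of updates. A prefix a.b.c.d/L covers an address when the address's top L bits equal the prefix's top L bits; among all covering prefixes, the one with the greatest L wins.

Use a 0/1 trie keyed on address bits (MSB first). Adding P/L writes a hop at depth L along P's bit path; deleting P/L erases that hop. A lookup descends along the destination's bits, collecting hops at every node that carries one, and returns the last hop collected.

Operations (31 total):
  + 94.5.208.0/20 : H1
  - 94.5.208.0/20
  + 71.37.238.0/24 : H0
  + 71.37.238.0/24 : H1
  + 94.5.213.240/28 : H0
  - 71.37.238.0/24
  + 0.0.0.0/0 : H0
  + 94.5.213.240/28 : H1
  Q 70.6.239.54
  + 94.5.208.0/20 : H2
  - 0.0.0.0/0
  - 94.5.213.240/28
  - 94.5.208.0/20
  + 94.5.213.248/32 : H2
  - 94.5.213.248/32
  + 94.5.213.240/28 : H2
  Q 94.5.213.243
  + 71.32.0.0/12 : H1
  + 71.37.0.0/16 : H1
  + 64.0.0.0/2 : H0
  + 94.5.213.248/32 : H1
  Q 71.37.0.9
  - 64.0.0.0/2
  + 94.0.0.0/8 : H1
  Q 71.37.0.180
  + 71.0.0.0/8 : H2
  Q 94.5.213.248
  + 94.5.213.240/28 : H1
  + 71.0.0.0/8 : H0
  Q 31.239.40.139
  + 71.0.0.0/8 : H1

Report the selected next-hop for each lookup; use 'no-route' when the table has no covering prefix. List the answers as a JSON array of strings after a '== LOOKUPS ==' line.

Apply in order:
  + 94.5.208.0/20 (H1) depth=20
  - 94.5.208.0/20 clear@20
  + 71.37.238.0/24 (H0) depth=24
  + 71.37.238.0/24 (H1) depth=24
  + 94.5.213.240/28 (H0) depth=28
  - 71.37.238.0/24 clear@24
  + 0.0.0.0/0 (H0) depth=0
  + 94.5.213.240/28 (H1) depth=28
  Q 70.6.239.54: descend 0100011 ; hops seen [H0] ; pick H0
  + 94.5.208.0/20 (H2) depth=20
  - 0.0.0.0/0 clear@0
  - 94.5.213.240/28 clear@28
  - 94.5.208.0/20 clear@20
  + 94.5.213.248/32 (H2) depth=32
  - 94.5.213.248/32 clear@32
  + 94.5.213.240/28 (H2) depth=28
  Q 94.5.213.243: descend 0101111000000101110101011111 ; hops seen [H2] ; pick H2
  + 71.32.0.0/12 (H1) depth=12
  + 71.37.0.0/16 (H1) depth=16
  + 64.0.0.0/2 (H0) depth=2
  + 94.5.213.248/32 (H1) depth=32
  Q 71.37.0.9: descend 0100011100100101 ; hops seen [H0,H1,H1] ; pick H1
  - 64.0.0.0/2 clear@2
  + 94.0.0.0/8 (H1) depth=8
  Q 71.37.0.180: descend 0100011100100101 ; hops seen [H1,H1] ; pick H1
  + 71.0.0.0/8 (H2) depth=8
  Q 94.5.213.248: descend 01011110000001011101010111111000 ; hops seen [H1,H2,H1] ; pick H1
  + 94.5.213.240/28 (H1) depth=28
  + 71.0.0.0/8 (H0) depth=8
  Q 31.239.40.139: descend 0 ; hops seen [∅] ; pick no-route
  + 71.0.0.0/8 (H1) depth=8

== LOOKUPS ==
["H0","H2","H1","H1","H1","no-route"]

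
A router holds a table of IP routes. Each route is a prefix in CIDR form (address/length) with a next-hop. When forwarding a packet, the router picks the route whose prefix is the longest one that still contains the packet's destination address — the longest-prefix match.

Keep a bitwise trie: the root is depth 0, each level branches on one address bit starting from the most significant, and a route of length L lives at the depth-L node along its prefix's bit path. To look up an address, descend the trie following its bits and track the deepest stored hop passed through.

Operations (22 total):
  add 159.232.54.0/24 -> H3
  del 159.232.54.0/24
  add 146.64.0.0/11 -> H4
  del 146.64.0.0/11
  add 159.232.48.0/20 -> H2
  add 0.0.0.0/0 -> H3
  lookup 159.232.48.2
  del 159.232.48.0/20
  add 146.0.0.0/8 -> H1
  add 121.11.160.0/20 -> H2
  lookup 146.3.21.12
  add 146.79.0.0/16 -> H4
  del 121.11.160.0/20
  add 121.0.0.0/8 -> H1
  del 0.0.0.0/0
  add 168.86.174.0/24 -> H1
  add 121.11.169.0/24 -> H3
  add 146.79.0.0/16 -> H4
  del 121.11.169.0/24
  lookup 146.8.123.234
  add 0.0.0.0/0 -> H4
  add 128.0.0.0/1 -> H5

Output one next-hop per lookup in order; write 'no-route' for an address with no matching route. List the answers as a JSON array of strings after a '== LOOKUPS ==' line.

Trace:
  + 159.232.54.0/24 (H3) depth=24
  - 159.232.54.0/24 clear@24
  + 146.64.0.0/11 (H4) depth=11
  - 146.64.0.0/11 clear@11
  + 159.232.48.0/20 (H2) depth=20
  + 0.0.0.0/0 (H3) depth=0
  ? 159.232.48.2  path d0:H3→d1:-→d2:-→d3:-→d4:-→d5:-→d6:-→d7:-→d8:-→d9:-→d10:-→d11:-→d12:-→d13:-→d14:-→d15:-→d16:-→d17:-→d18:-→d19:-→d20:H2→d21:-  best=H2
  - 159.232.48.0/20 clear@20
  + 146.0.0.0/8 (H1) depth=8
  + 121.11.160.0/20 (H2) depth=20
  ? 146.3.21.12  path d0:H3→d1:-→d2:-→d3:-→d4:-→d5:-→d6:-→d7:-→d8:H1→d9:-  best=H1
  + 146.79.0.0/16 (H4) depth=16
  - 121.11.160.0/20 clear@20
  + 121.0.0.0/8 (H1) depth=8
  - 0.0.0.0/0 clear@0
  + 168.86.174.0/24 (H1) depth=24
  + 121.11.169.0/24 (H3) depth=24
  + 146.79.0.0/16 (H4) depth=16
  - 121.11.169.0/24 clear@24
  ? 146.8.123.234  path d0:-→d1:-→d2:-→d3:-→d4:-→d5:-→d6:-→d7:-→d8:H1→d9:-  best=H1
  + 0.0.0.0/0 (H4) depth=0
  + 128.0.0.0/1 (H5) depth=1

== LOOKUPS ==
["H2","H1","H1"]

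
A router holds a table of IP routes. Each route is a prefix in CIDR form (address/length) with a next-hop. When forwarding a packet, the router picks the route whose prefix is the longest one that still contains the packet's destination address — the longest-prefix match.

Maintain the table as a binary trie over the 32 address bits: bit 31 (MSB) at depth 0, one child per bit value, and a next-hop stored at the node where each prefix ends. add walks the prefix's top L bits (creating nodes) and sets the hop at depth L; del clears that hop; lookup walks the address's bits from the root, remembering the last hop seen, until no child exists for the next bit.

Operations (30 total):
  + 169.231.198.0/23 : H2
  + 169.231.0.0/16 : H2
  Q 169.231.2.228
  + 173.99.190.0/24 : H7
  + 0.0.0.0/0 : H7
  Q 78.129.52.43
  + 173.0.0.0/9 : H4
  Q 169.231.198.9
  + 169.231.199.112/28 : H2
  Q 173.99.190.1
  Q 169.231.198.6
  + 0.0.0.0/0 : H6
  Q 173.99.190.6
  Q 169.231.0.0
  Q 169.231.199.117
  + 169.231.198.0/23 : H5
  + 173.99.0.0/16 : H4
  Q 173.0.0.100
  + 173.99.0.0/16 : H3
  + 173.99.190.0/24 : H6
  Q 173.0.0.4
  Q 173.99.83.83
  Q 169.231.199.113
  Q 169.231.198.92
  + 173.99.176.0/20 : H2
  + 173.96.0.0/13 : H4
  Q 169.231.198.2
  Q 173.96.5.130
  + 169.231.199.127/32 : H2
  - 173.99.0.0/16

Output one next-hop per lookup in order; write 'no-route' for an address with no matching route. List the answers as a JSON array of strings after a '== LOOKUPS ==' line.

Process each operation:
  add 169.231.198.0/23 -> H2 at depth 23
  add 169.231.0.0/16 -> H2 at depth 16
  Q 169.231.2.228: descend 1010100111100111 ; hops seen [H2] ; pick H2
  add 173.99.190.0/24 -> H7 at depth 24
  add 0.0.0.0/0 -> H7 at depth 0
  Q 78.129.52.43: descend ε ; hops seen [H7] ; pick H7
  add 173.0.0.0/9 -> H4 at depth 9
  Q 169.231.198.9: descend 10101001111001111100011 ; hops seen [H7,H2,H2] ; pick H2
  add 169.231.199.112/28 -> H2 at depth 28
  Q 173.99.190.1: descend 101011010110001110111110 ; hops seen [H7,H4,H7] ; pick H7
  Q 169.231.198.6: descend 10101001111001111100011 ; hops seen [H7,H2,H2] ; pick H2
  add 0.0.0.0/0 -> H6 at depth 0
  Q 173.99.190.6: descend 101011010110001110111110 ; hops seen [H6,H4,H7] ; pick H7
  Q 169.231.0.0: descend 1010100111100111 ; hops seen [H6,H2] ; pick H2
  Q 169.231.199.117: descend 1010100111100111110001110111 ; hops seen [H6,H2,H2,H2] ; pick H2
  add 169.231.198.0/23 -> H5 at depth 23
  add 173.99.0.0/16 -> H4 at depth 16
  Q 173.0.0.100: descend 101011010 ; hops seen [H6,H4] ; pick H4
  add 173.99.0.0/16 -> H3 at depth 16
  add 173.99.190.0/24 -> H6 at depth 24
  Q 173.0.0.4: descend 101011010 ; hops seen [H6,H4] ; pick H4
  Q 173.99.83.83: descend 1010110101100011 ; hops seen [H6,H4,H3] ; pick H3
  Q 169.231.199.113: descend 1010100111100111110001110111 ; hops seen [H6,H2,H5,H2] ; pick H2
  Q 169.231.198.92: descend 10101001111001111100011 ; hops seen [H6,H2,H5] ; pick H5
  add 173.99.176.0/20 -> H2 at depth 20
  add 173.96.0.0/13 -> H4 at depth 13
  Q 169.231.198.2: descend 10101001111001111100011 ; hops seen [H6,H2,H5] ; pick H5
  Q 173.96.5.130: descend 10101101011000 ; hops seen [H6,H4,H4] ; pick H4
  add 169.231.199.127/32 -> H2 at depth 32
  del 173.99.0.0/16 (clear depth 16)

== LOOKUPS ==
["H2","H7","H2","H7","H2","H7","H2","H2","H4","H4","H3","H2","H5","H5","H4"]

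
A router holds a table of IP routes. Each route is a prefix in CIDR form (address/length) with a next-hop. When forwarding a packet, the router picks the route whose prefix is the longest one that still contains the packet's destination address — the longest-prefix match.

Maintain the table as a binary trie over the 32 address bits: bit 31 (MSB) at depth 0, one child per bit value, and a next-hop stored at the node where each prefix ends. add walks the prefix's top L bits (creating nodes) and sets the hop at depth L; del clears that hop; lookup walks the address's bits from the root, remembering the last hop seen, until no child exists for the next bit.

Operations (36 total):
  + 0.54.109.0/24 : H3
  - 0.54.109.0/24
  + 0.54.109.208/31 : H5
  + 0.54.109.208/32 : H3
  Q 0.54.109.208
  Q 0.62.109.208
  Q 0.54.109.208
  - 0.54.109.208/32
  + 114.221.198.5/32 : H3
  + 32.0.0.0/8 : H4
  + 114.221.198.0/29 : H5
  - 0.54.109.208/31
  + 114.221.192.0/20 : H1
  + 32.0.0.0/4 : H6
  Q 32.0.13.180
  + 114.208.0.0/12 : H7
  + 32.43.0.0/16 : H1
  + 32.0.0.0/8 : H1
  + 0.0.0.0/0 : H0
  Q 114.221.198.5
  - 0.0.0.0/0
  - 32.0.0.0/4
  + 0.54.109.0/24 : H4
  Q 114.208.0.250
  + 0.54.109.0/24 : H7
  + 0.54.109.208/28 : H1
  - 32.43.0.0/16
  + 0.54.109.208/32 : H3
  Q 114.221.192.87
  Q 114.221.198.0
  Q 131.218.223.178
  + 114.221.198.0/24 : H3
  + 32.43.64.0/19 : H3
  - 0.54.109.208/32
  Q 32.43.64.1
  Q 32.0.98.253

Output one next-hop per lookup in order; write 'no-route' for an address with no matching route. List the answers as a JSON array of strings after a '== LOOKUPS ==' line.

Apply in order:
  add 0.54.109.0/24 -> H3 at depth 24
  - 0.54.109.0/24 clear@24
  add 0.54.109.208/31 -> H5 at depth 31
  add 0.54.109.208/32 -> H3 at depth 32
  ? 0.54.109.208  path d0:-→d1:-→d2:-→d3:-→d4:-→d5:-→d6:-→d7:-→d8:-→d9:-→d10:-→d11:-→d12:-→d13:-→d14:-→d15:-→d16:-→d17:-→d18:-→d19:-→d20:-→d21:-→d22:-→d23:-→d24:-→d25:-→d26:-→d27:-→d28:-→d29:-→d30:-→d31:H5→d32:H3  best=H3
  ? 0.62.109.208  path d0:-→d1:-→d2:-→d3:-→d4:-→d5:-→d6:-→d7:-→d8:-→d9:-→d10:-→d11:-→d12:-  best=no-route
  ? 0.54.109.208  path d0:-→d1:-→d2:-→d3:-→d4:-→d5:-→d6:-→d7:-→d8:-→d9:-→d10:-→d11:-→d12:-→d13:-→d14:-→d15:-→d16:-→d17:-→d18:-→d19:-→d20:-→d21:-→d22:-→d23:-→d24:-→d25:-→d26:-→d27:-→d28:-→d29:-→d30:-→d31:H5→d32:H3  best=H3
  - 0.54.109.208/32 clear@32
  add 114.221.198.5/32 -> H3 at depth 32
  add 32.0.0.0/8 -> H4 at depth 8
  add 114.221.198.0/29 -> H5 at depth 29
  - 0.54.109.208/31 clear@31
  add 114.221.192.0/20 -> H1 at depth 20
  add 32.0.0.0/4 -> H6 at depth 4
  ? 32.0.13.180  path d0:-→d1:-→d2:-→d3:-→d4:H6→d5:-→d6:-→d7:-→d8:H4  best=H4
  add 114.208.0.0/12 -> H7 at depth 12
  add 32.43.0.0/16 -> H1 at depth 16
  add 32.0.0.0/8 -> H1 at depth 8
  add 0.0.0.0/0 -> H0 at depth 0
  ? 114.221.198.5  path d0:H0→d1:-→d2:-→d3:-→d4:-→d5:-→d6:-→d7:-→d8:-→d9:-→d10:-→d11:-→d12:H7→d13:-→d14:-→d15:-→d16:-→d17:-→d18:-→d19:-→d20:H1→d21:-→d22:-→d23:-→d24:-→d25:-→d26:-→d27:-→d28:-→d29:H5→d30:-→d31:-→d32:H3  best=H3
  - 0.0.0.0/0 clear@0
  - 32.0.0.0/4 clear@4
  add 0.54.109.0/24 -> H4 at depth 24
  ? 114.208.0.250  path d0:-→d1:-→d2:-→d3:-→d4:-→d5:-→d6:-→d7:-→d8:-→d9:-→d10:-→d11:-→d12:H7  best=H7
  add 0.54.109.0/24 -> H7 at depth 24
  add 0.54.109.208/28 -> H1 at depth 28
  - 32.43.0.0/16 clear@16
  add 0.54.109.208/32 -> H3 at depth 32
  ? 114.221.192.87  path d0:-→d1:-→d2:-→d3:-→d4:-→d5:-→d6:-→d7:-→d8:-→d9:-→d10:-→d11:-→d12:H7→d13:-→d14:-→d15:-→d16:-→d17:-→d18:-→d19:-→d20:H1→d21:-  best=H1
  ? 114.221.198.0  path d0:-→d1:-→d2:-→d3:-→d4:-→d5:-→d6:-→d7:-→d8:-→d9:-→d10:-→d11:-→d12:H7→d13:-→d14:-→d15:-→d16:-→d17:-→d18:-→d19:-→d20:H1→d21:-→d22:-→d23:-→d24:-→d25:-→d26:-→d27:-→d28:-→d29:H5  best=H5
  ? 131.218.223.178  path d0:-  best=no-route
  add 114.221.198.0/24 -> H3 at depth 24
  add 32.43.64.0/19 -> H3 at depth 19
  - 0.54.109.208/32 clear@32
  ? 32.43.64.1  path d0:-→d1:-→d2:-→d3:-→d4:-→d5:-→d6:-→d7:-→d8:H1→d9:-→d10:-→d11:-→d12:-→d13:-→d14:-→d15:-→d16:-→d17:-→d18:-→d19:H3  best=H3
  ? 32.0.98.253  path d0:-→d1:-→d2:-→d3:-→d4:-→d5:-→d6:-→d7:-→d8:H1→d9:-→d10:-  best=H1

== LOOKUPS ==
["H3","no-route","H3","H4","H3","H7","H1","H5","no-route","H3","H1"]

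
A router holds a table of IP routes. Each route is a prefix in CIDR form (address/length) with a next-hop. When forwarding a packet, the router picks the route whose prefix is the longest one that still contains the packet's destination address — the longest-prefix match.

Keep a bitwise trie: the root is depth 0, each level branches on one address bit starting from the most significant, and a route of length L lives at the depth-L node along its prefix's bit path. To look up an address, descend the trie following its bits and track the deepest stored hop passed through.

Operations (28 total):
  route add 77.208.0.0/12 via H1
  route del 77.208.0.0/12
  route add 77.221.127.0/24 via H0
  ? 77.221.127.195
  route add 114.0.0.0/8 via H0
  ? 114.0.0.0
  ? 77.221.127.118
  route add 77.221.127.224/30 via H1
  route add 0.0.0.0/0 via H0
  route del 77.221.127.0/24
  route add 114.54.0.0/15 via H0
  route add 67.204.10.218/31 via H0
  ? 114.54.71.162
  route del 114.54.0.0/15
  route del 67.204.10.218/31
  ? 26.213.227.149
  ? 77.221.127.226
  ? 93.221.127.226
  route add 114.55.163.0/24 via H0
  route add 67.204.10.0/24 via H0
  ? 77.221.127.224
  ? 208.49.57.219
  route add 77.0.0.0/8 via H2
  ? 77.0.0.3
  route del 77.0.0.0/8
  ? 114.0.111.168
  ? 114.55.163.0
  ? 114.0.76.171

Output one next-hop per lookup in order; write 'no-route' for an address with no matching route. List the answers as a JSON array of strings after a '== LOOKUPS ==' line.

Apply in order:
  add 77.208.0.0/12 -> H1 at depth 12
  del 77.208.0.0/12 (clear depth 12)
  add 77.221.127.0/24 -> H0 at depth 24
  ? 77.221.127.195  path d0:-→d1:-→d2:-→d3:-→d4:-→d5:-→d6:-→d7:-→d8:-→d9:-→d10:-→d11:-→d12:-→d13:-→d14:-→d15:-→d16:-→d17:-→d18:-→d19:-→d20:-→d21:-→d22:-→d23:-→d24:H0  best=H0
  add 114.0.0.0/8 -> H0 at depth 8
  ? 114.0.0.0  path d0:-→d1:-→d2:-→d3:-→d4:-→d5:-→d6:-→d7:-→d8:H0  best=H0
  ? 77.221.127.118  path d0:-→d1:-→d2:-→d3:-→d4:-→d5:-→d6:-→d7:-→d8:-→d9:-→d10:-→d11:-→d12:-→d13:-→d14:-→d15:-→d16:-→d17:-→d18:-→d19:-→d20:-→d21:-→d22:-→d23:-→d24:H0  best=H0
  add 77.221.127.224/30 -> H1 at depth 30
  add 0.0.0.0/0 -> H0 at depth 0
  del 77.221.127.0/24 (clear depth 24)
  add 114.54.0.0/15 -> H0 at depth 15
  add 67.204.10.218/31 -> H0 at depth 31
  ? 114.54.71.162  path d0:H0→d1:-→d2:-→d3:-→d4:-→d5:-→d6:-→d7:-→d8:H0→d9:-→d10:-→d11:-→d12:-→d13:-→d14:-→d15:H0  best=H0
  del 114.54.0.0/15 (clear depth 15)
  del 67.204.10.218/31 (clear depth 31)
  ? 26.213.227.149  path d0:H0→d1:-  best=H0
  ? 77.221.127.226  path d0:H0→d1:-→d2:-→d3:-→d4:-→d5:-→d6:-→d7:-→d8:-→d9:-→d10:-→d11:-→d12:-→d13:-→d14:-→d15:-→d16:-→d17:-→d18:-→d19:-→d20:-→d21:-→d22:-→d23:-→d24:-→d25:-→d26:-→d27:-→d28:-→d29:-→d30:H1  best=H1
  ? 93.221.127.226  path d0:H0→d1:-→d2:-→d3:-  best=H0
  add 114.55.163.0/24 -> H0 at depth 24
  add 67.204.10.0/24 -> H0 at depth 24
  ? 77.221.127.224  path d0:H0→d1:-→d2:-→d3:-→d4:-→d5:-→d6:-→d7:-→d8:-→d9:-→d10:-→d11:-→d12:-→d13:-→d14:-→d15:-→d16:-→d17:-→d18:-→d19:-→d20:-→d21:-→d22:-→d23:-→d24:-→d25:-→d26:-→d27:-→d28:-→d29:-→d30:H1  best=H1
  ? 208.49.57.219  path d0:H0  best=H0
  add 77.0.0.0/8 -> H2 at depth 8
  ? 77.0.0.3  path d0:H0→d1:-→d2:-→d3:-→d4:-→d5:-→d6:-→d7:-→d8:H2  best=H2
  del 77.0.0.0/8 (clear depth 8)
  ? 114.0.111.168  path d0:H0→d1:-→d2:-→d3:-→d4:-→d5:-→d6:-→d7:-→d8:H0→d9:-→d10:-  best=H0
  ? 114.55.163.0  path d0:H0→d1:-→d2:-→d3:-→d4:-→d5:-→d6:-→d7:-→d8:H0→d9:-→d10:-→d11:-→d12:-→d13:-→d14:-→d15:-→d16:-→d17:-→d18:-→d19:-→d20:-→d21:-→d22:-→d23:-→d24:H0  best=H0
  ? 114.0.76.171  path d0:H0→d1:-→d2:-→d3:-→d4:-→d5:-→d6:-→d7:-→d8:H0→d9:-→d10:-  best=H0

== LOOKUPS ==
["H0","H0","H0","H0","H0","H1","H0","H1","H0","H2","H0","H0","H0"]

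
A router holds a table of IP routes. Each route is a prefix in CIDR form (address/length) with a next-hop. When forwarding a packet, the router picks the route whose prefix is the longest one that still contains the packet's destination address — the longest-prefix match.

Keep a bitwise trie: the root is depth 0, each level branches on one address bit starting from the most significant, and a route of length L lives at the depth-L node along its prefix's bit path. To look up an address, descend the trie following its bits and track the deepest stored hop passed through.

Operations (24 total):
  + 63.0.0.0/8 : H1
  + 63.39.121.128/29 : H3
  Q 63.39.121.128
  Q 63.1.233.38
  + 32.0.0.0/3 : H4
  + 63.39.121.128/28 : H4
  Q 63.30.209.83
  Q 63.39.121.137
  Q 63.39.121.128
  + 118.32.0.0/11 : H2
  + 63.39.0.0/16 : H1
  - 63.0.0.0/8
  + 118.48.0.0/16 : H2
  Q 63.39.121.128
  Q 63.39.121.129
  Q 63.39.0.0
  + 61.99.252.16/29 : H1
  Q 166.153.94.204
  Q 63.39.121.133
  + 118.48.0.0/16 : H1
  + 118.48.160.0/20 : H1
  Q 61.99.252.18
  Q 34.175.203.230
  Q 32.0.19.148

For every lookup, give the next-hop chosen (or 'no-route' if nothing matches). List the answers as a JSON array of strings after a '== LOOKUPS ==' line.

Trace:
  + 63.0.0.0/8 (H1) depth=8
  + 63.39.121.128/29 (H3) depth=29
  ? 63.39.121.128  path d0:-→d1:-→d2:-→d3:-→d4:-→d5:-→d6:-→d7:-→d8:H1→d9:-→d10:-→d11:-→d12:-→d13:-→d14:-→d15:-→d16:-→d17:-→d18:-→d19:-→d20:-→d21:-→d22:-→d23:-→d24:-→d25:-→d26:-→d27:-→d28:-→d29:H3  best=H3
  ? 63.1.233.38  path d0:-→d1:-→d2:-→d3:-→d4:-→d5:-→d6:-→d7:-→d8:H1→d9:-→d10:-  best=H1
  + 32.0.0.0/3 (H4) depth=3
  + 63.39.121.128/28 (H4) depth=28
  ? 63.30.209.83  path d0:-→d1:-→d2:-→d3:H4→d4:-→d5:-→d6:-→d7:-→d8:H1→d9:-→d10:-  best=H1
  ? 63.39.121.137  path d0:-→d1:-→d2:-→d3:H4→d4:-→d5:-→d6:-→d7:-→d8:H1→d9:-→d10:-→d11:-→d12:-→d13:-→d14:-→d15:-→d16:-→d17:-→d18:-→d19:-→d20:-→d21:-→d22:-→d23:-→d24:-→d25:-→d26:-→d27:-→d28:H4  best=H4
  ? 63.39.121.128  path d0:-→d1:-→d2:-→d3:H4→d4:-→d5:-→d6:-→d7:-→d8:H1→d9:-→d10:-→d11:-→d12:-→d13:-→d14:-→d15:-→d16:-→d17:-→d18:-→d19:-→d20:-→d21:-→d22:-→d23:-→d24:-→d25:-→d26:-→d27:-→d28:H4→d29:H3  best=H3
  + 118.32.0.0/11 (H2) depth=11
  + 63.39.0.0/16 (H1) depth=16
  - 63.0.0.0/8 clear@8
  + 118.48.0.0/16 (H2) depth=16
  ? 63.39.121.128  path d0:-→d1:-→d2:-→d3:H4→d4:-→d5:-→d6:-→d7:-→d8:-→d9:-→d10:-→d11:-→d12:-→d13:-→d14:-→d15:-→d16:H1→d17:-→d18:-→d19:-→d20:-→d21:-→d22:-→d23:-→d24:-→d25:-→d26:-→d27:-→d28:H4→d29:H3  best=H3
  ? 63.39.121.129  path d0:-→d1:-→d2:-→d3:H4→d4:-→d5:-→d6:-→d7:-→d8:-→d9:-→d10:-→d11:-→d12:-→d13:-→d14:-→d15:-→d16:H1→d17:-→d18:-→d19:-→d20:-→d21:-→d22:-→d23:-→d24:-→d25:-→d26:-→d27:-→d28:H4→d29:H3  best=H3
  ? 63.39.0.0  path d0:-→d1:-→d2:-→d3:H4→d4:-→d5:-→d6:-→d7:-→d8:-→d9:-→d10:-→d11:-→d12:-→d13:-→d14:-→d15:-→d16:H1→d17:-  best=H1
  + 61.99.252.16/29 (H1) depth=29
  ? 166.153.94.204  path d0:-  best=no-route
  ? 63.39.121.133  path d0:-→d1:-→d2:-→d3:H4→d4:-→d5:-→d6:-→d7:-→d8:-→d9:-→d10:-→d11:-→d12:-→d13:-→d14:-→d15:-→d16:H1→d17:-→d18:-→d19:-→d20:-→d21:-→d22:-→d23:-→d24:-→d25:-→d26:-→d27:-→d28:H4→d29:H3  best=H3
  + 118.48.0.0/16 (H1) depth=16
  + 118.48.160.0/20 (H1) depth=20
  ? 61.99.252.18  path d0:-→d1:-→d2:-→d3:H4→d4:-→d5:-→d6:-→d7:-→d8:-→d9:-→d10:-→d11:-→d12:-→d13:-→d14:-→d15:-→d16:-→d17:-→d18:-→d19:-→d20:-→d21:-→d22:-→d23:-→d24:-→d25:-→d26:-→d27:-→d28:-→d29:H1  best=H1
  ? 34.175.203.230  path d0:-→d1:-→d2:-→d3:H4  best=H4
  ? 32.0.19.148  path d0:-→d1:-→d2:-→d3:H4  best=H4

== LOOKUPS ==
["H3","H1","H1","H4","H3","H3","H3","H1","no-route","H3","H1","H4","H4"]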